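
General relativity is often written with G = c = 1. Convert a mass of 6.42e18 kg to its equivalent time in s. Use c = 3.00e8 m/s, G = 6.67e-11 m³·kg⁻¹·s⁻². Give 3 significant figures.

1.59e-17 s

Mass → time via G/c³.
6.42e18 kg × (G/c³) = 1.59e-17 s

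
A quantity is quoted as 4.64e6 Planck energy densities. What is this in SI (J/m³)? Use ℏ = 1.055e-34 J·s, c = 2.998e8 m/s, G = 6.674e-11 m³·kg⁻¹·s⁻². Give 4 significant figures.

2.149e120 J/m³

One Planck energy density: u_P = c⁷/(ℏG²) = 4.632e113 J/m³.
4.64e6 × 4.632e113 J/m³ = 2.149e120 J/m³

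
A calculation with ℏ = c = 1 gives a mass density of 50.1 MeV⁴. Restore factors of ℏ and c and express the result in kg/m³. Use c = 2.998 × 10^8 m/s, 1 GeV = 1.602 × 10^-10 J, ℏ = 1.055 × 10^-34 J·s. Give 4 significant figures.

Mass density is [E]/(c²[L]³) = [E]⁴/(ℏ³c⁵).
1 GeV⁴ → 1/(ℏ³c⁵) × (1 GeV in J)⁴ = 2.316 × 10^20 kg/m³.
Convert the energy scale: 50.1 MeV⁴ = 5.01 × 10^-11 GeV⁴.
Result: 5.01 × 10^-11 × 2.316 × 10^20 = 1.160 × 10^10 kg/m³.

1.160 × 10^10 kg/m³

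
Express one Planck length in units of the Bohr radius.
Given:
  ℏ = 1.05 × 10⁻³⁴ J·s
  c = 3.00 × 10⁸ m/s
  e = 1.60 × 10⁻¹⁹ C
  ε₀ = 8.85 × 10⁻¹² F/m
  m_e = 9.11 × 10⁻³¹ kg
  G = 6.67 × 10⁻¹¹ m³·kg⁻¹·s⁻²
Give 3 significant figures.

3.06 × 10⁻²⁵

Planck length: ℓ_P = √(ℏG/c³) = 1.61 × 10⁻³⁵ m
Bohr radius: a₀ = 4πε₀ℏ²/(m_e e²) = 5.26 × 10⁻¹¹ m
ratio = 1.61 × 10⁻³⁵ / 5.26 × 10⁻¹¹ = 3.06 × 10⁻²⁵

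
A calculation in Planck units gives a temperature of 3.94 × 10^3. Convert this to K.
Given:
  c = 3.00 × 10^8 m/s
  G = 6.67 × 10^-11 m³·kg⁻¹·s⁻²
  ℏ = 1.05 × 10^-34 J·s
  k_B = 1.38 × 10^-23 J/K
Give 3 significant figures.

5.58 × 10^35 K

One Planck temperature: T_P = √(ℏc⁵/G) / k_B = 1.42 × 10^32 K.
3.94 × 10^3 × 1.42 × 10^32 K = 5.58 × 10^35 K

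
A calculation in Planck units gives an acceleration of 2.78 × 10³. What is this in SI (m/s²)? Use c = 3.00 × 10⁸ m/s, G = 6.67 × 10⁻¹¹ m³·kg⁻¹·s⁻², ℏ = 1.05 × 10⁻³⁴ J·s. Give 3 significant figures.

1.55 × 10⁵⁵ m/s²

One Planck acceleration: a_P = √(c⁷/(ℏG)) = 5.59 × 10⁵¹ m/s².
2.78 × 10³ × 5.59 × 10⁵¹ m/s² = 1.55 × 10⁵⁵ m/s²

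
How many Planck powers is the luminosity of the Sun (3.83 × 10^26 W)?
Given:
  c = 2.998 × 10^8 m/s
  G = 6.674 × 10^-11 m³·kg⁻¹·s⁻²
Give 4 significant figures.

Planck power: P_P = c⁵/G = 3.629 × 10^52 W.
3.83 × 10^26 / 3.629 × 10^52 = 1.055 × 10^-26

1.055 × 10^-26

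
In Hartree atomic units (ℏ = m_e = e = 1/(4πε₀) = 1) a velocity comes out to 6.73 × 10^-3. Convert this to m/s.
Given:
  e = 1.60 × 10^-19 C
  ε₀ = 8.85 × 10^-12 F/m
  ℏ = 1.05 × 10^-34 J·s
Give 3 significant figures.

1.48 × 10^4 m/s

One atomic unit of velocity: v_au = e²/(4πε₀ℏ) = 2.19 × 10^6 m/s.
6.73 × 10^-3 × 2.19 × 10^6 m/s = 1.48 × 10^4 m/s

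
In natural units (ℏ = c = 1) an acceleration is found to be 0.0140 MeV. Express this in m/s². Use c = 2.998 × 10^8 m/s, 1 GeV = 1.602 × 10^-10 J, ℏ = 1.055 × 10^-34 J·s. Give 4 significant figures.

6.373 × 10^27 m/s²

Acceleration is [L]/[T]² = c·[E]/ℏ.
1 GeV → c/ℏ × (1 GeV in J) = 4.552 × 10^32 m/s².
Convert the energy scale: 0.0140 MeV = 1.40 × 10^-5 GeV.
Result: 1.40 × 10^-5 × 4.552 × 10^32 = 6.373 × 10^27 m/s².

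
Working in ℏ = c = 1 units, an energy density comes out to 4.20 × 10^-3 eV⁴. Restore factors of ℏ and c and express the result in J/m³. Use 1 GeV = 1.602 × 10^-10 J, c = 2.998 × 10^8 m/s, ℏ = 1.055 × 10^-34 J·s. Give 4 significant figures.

0.08743 J/m³

[E]/[L]³ = [E]⁴/(ℏc)³; restore (ℏc)⁻³.
1 GeV⁴ → 1/(ℏc)³ × (1 GeV in J)⁴ = 2.082 × 10^37 J/m³.
Convert the energy scale: 4.20 × 10^-3 eV⁴ = 4.20 × 10^-39 GeV⁴.
Result: 4.20 × 10^-39 × 2.082 × 10^37 = 0.08743 J/m³.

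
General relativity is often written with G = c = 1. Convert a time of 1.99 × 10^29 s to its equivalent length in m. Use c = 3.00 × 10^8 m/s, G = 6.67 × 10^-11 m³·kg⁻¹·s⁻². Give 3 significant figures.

Time → length via c.
1.99 × 10^29 s × (c) = 5.97 × 10^37 m

5.97 × 10^37 m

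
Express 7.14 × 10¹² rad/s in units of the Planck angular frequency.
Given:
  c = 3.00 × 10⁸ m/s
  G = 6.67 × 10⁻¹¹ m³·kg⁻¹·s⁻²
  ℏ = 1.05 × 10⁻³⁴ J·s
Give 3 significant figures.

Planck angular frequency: ω_P = √(c⁵/(ℏG)) = 1.86 × 10⁴³ rad/s.
7.14 × 10¹² / 1.86 × 10⁴³ = 3.83 × 10⁻³¹

3.83 × 10⁻³¹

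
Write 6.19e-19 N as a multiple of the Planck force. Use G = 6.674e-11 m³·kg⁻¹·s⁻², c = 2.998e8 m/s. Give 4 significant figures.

Planck force: F_P = c⁴/G = 1.210e44 N.
6.19e-19 / 1.210e44 = 5.114e-63

5.114e-63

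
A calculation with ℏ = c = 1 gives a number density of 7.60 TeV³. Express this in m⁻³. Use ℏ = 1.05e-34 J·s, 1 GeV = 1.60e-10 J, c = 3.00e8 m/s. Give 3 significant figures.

Number density is [L]⁻³ = [E]³/(ℏc)³.
1 GeV³ → 1/(ℏc)³ × (1 GeV in J)³ = 1.31e47 m⁻³.
Convert the energy scale: 7.60 TeV³ = 7.60e9 GeV³.
Result: 7.60e9 × 1.31e47 = 9.96e56 m⁻³.

9.96e56 m⁻³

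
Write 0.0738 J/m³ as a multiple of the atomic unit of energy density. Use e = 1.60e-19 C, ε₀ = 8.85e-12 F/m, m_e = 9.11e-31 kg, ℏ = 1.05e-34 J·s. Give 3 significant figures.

atomic unit of energy density: u_au = E_h/a₀³ = m_e⁴e¹⁰/((4πε₀)⁵ℏ⁸) = 3.01e13 J/m³.
0.0738 / 3.01e13 = 2.45e-15

2.45e-15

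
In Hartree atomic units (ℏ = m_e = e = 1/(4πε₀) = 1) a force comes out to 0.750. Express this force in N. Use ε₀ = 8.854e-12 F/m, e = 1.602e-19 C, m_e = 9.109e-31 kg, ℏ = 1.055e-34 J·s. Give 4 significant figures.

6.165e-8 N

One atomic unit of force: F_au = E_h/a₀ = m_e²e⁶/((4πε₀)³ℏ⁴) = 8.220e-8 N.
0.750 × 8.220e-8 N = 6.165e-8 N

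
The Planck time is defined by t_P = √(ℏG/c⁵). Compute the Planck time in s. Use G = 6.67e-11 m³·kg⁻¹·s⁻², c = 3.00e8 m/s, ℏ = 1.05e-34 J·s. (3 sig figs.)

5.37e-44 s

t_P = √(ℏG/c⁵)
  = √(2.88e-87)
  = 5.37e-44 s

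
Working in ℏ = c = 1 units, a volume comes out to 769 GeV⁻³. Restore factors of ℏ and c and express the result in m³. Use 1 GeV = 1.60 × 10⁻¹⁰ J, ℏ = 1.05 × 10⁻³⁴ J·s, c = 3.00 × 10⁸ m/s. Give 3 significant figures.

Volume is [L]³ = [E]⁻³·(ℏc)³.
1 GeV⁻³ → (ℏc)³ × (1 GeV in J)⁻³ = 7.63 × 10⁻⁴⁸ m³.
Result: 769 × 7.63 × 10⁻⁴⁸ = 5.87 × 10⁻⁴⁵ m³.

5.87 × 10⁻⁴⁵ m³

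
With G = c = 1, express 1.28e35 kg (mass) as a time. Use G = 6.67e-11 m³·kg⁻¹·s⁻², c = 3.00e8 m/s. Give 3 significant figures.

Mass → time via G/c³.
1.28e35 kg × (G/c³) = 0.316 s

0.316 s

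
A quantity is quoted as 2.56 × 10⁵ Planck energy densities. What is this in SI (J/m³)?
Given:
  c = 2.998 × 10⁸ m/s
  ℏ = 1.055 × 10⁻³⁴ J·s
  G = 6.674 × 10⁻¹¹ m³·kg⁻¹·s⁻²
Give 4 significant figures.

1.186 × 10¹¹⁹ J/m³

One Planck energy density: u_P = c⁷/(ℏG²) = 4.632 × 10¹¹³ J/m³.
2.56 × 10⁵ × 4.632 × 10¹¹³ J/m³ = 1.186 × 10¹¹⁹ J/m³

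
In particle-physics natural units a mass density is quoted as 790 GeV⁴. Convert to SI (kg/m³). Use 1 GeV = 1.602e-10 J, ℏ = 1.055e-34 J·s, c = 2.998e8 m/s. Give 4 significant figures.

Mass density is [E]/(c²[L]³) = [E]⁴/(ℏ³c⁵).
1 GeV⁴ → 1/(ℏ³c⁵) × (1 GeV in J)⁴ = 2.316e20 kg/m³.
Result: 790 × 2.316e20 = 1.830e23 kg/m³.

1.830e23 kg/m³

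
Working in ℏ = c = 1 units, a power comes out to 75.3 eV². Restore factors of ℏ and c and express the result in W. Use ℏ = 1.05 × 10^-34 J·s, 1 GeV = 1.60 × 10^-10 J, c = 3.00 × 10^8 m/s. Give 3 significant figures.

0.0184 W

Power is [E]/[T] = [E]²/ℏ.
1 GeV² → 1/ℏ × (1 GeV in J)² = 2.44 × 10^14 W.
Convert the energy scale: 75.3 eV² = 7.53 × 10^-17 GeV².
Result: 7.53 × 10^-17 × 2.44 × 10^14 = 0.0184 W.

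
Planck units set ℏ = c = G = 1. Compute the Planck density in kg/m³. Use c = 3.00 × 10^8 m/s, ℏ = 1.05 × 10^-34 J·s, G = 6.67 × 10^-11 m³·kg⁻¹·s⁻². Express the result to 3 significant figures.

5.20 × 10^96 kg/m³

From ℏ = c = G = 1 the density scale is ρ_P = c⁵/(ℏG²).
  = 2.43 × 10^42 / 4.67 × 10^-55
  = 5.20 × 10^96 kg/m³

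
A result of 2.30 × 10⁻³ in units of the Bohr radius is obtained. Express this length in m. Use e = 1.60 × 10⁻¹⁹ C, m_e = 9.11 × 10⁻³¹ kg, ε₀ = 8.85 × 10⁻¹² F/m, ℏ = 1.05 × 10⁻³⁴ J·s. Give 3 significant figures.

One Bohr radius: a₀ = 4πε₀ℏ²/(m_e e²) = 5.26 × 10⁻¹¹ m.
2.30 × 10⁻³ × 5.26 × 10⁻¹¹ m = 1.21 × 10⁻¹³ m

1.21 × 10⁻¹³ m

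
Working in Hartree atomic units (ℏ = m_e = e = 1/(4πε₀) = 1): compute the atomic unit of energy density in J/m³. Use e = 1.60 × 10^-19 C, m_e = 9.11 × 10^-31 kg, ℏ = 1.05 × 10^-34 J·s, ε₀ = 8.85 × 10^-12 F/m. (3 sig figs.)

3.01 × 10^13 J/m³

The unique combination of the constants set to 1 with dimensions of energy density is u_au = E_h/a₀³ = m_e⁴e¹⁰/((4πε₀)⁵ℏ⁸).
E_h = 4.38 × 10^-18 J
a₀ = 5.26 × 10^-11 m
E_h/a₀³ = 3.01 × 10^13 J/m³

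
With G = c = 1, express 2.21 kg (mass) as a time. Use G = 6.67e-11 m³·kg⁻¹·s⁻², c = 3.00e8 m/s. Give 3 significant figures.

5.46e-36 s

Mass → time via G/c³.
2.21 kg × (G/c³) = 5.46e-36 s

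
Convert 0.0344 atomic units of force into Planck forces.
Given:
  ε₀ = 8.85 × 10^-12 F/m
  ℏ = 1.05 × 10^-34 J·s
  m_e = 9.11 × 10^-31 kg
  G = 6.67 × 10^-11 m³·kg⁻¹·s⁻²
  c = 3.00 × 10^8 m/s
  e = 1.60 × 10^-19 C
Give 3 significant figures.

atomic unit of force: F_au = E_h/a₀ = m_e²e⁶/((4πε₀)³ℏ⁴) = 8.33 × 10^-8 N
Planck force: F_P = c⁴/G = 1.21 × 10^44 N
0.0344 × 8.33 × 10^-8 / 1.21 × 10^44 = 2.36 × 10^-53

2.36 × 10^-53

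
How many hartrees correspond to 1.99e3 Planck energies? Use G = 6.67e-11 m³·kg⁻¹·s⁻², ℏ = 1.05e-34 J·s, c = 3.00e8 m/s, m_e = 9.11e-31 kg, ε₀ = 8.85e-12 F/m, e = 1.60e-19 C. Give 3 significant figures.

8.89e29

Planck energy: E_P = √(ℏc⁵/G) = 1.96e9 J
hartree: E_h = m_e e⁴/(4πε₀ℏ)² = 4.38e-18 J
1.99e3 × 1.96e9 / 4.38e-18 = 8.89e29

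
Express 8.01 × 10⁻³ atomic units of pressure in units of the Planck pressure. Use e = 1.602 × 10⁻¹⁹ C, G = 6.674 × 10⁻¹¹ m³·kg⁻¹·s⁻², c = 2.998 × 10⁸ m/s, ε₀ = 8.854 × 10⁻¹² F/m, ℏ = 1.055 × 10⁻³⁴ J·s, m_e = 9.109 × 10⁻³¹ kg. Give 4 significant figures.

5.065 × 10⁻¹⁰³

atomic unit of pressure: P_au = E_h/a₀³ = m_e⁴e¹⁰/((4πε₀)⁵ℏ⁸) = 2.929 × 10¹³ Pa
Planck pressure: p_P = c⁷/(ℏG²) = 4.632 × 10¹¹³ Pa
8.01 × 10⁻³ × 2.929 × 10¹³ / 4.632 × 10¹¹³ = 5.065 × 10⁻¹⁰³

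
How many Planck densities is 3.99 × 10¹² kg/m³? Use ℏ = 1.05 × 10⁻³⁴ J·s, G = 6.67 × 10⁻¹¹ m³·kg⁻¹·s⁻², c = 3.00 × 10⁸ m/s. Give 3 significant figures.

Planck density: ρ_P = c⁵/(ℏG²) = 5.20 × 10⁹⁶ kg/m³.
3.99 × 10¹² / 5.20 × 10⁹⁶ = 7.67 × 10⁻⁸⁵

7.67 × 10⁻⁸⁵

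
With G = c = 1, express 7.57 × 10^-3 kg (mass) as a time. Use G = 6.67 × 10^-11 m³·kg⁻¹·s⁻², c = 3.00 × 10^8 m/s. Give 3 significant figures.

1.87 × 10^-38 s

Mass → time via G/c³.
7.57 × 10^-3 kg × (G/c³) = 1.87 × 10^-38 s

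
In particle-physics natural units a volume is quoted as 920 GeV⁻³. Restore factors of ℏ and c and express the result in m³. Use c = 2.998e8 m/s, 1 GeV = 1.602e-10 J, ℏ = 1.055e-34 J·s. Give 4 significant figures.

7.080e-45 m³

Volume is [L]³ = [E]⁻³·(ℏc)³.
1 GeV⁻³ → (ℏc)³ × (1 GeV in J)⁻³ = 7.696e-48 m³.
Result: 920 × 7.696e-48 = 7.080e-45 m³.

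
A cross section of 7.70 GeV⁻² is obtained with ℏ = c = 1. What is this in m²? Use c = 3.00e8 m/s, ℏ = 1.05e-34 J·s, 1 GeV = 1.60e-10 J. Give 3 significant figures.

Area is [L]² = [E]⁻²·(ℏc)²; restore (ℏc)².
1 GeV⁻² → (ℏc)² × (1 GeV in J)⁻² = 3.88e-32 m².
Result: 7.70 × 3.88e-32 = 2.98e-31 m².

2.98e-31 m²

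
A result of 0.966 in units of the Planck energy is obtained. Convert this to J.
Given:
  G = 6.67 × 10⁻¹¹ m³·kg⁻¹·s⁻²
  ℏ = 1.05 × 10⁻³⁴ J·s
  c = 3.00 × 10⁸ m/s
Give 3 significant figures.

1.89 × 10⁹ J

One Planck energy: E_P = √(ℏc⁵/G) = 1.96 × 10⁹ J.
0.966 × 1.96 × 10⁹ J = 1.89 × 10⁹ J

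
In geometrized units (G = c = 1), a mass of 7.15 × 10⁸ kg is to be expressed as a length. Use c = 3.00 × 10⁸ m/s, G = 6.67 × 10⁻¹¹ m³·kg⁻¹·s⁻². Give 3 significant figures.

In G = c = 1 units mass has dimensions of length; the conversion factor is G/c².
7.15 × 10⁸ kg × (G/c²) = 5.30 × 10⁻¹⁹ m

5.30 × 10⁻¹⁹ m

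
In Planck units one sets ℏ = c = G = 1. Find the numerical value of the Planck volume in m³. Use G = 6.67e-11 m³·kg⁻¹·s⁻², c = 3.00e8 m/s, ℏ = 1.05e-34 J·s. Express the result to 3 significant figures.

V_P = (ℏG/c³)^(3/2)
  = √(1.75e-209)
  = 4.18e-105 m³

4.18e-105 m³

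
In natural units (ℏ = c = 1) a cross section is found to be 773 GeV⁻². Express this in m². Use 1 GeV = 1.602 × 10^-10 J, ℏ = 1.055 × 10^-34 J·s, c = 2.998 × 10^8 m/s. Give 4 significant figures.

Area is [L]² = [E]⁻²·(ℏc)²; restore (ℏc)².
1 GeV⁻² → (ℏc)² × (1 GeV in J)⁻² = 3.898 × 10^-32 m².
Result: 773 × 3.898 × 10^-32 = 3.013 × 10^-29 m².

3.013 × 10^-29 m²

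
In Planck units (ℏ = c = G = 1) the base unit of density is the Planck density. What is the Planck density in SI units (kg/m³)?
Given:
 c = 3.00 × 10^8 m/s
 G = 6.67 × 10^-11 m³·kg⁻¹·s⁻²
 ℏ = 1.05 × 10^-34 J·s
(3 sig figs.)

5.20 × 10^96 kg/m³

ρ_P = c⁵/(ℏG²)
  = 2.43 × 10^42 / 4.67 × 10^-55
  = 5.20 × 10^96 kg/m³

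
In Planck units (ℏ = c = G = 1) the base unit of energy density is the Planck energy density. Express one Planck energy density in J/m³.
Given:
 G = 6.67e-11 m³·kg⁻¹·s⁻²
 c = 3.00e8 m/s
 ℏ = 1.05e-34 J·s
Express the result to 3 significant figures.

u_P = c⁷/(ℏG²)
  = 2.19e59 / 4.67e-55
  = 4.68e113 J/m³

4.68e113 J/m³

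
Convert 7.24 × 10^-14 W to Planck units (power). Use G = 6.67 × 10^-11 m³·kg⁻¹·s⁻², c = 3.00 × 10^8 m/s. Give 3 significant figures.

1.99 × 10^-66

Planck power: P_P = c⁵/G = 3.64 × 10^52 W.
7.24 × 10^-14 / 3.64 × 10^52 = 1.99 × 10^-66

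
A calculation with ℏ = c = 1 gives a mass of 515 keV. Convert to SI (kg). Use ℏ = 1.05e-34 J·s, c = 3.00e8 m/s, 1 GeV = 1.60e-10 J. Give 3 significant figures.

Mass is [E]/c²; divide by c².
1 GeV → 1/c² × (1 GeV in J) = 1.78e-27 kg.
Convert the energy scale: 515 keV = 5.15e-4 GeV.
Result: 5.15e-4 × 1.78e-27 = 9.16e-31 kg.

9.16e-31 kg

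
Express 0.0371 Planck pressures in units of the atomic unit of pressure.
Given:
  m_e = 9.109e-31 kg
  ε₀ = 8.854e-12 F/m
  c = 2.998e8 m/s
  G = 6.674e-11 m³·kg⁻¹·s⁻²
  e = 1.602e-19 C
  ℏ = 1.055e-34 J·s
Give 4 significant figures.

Planck pressure: p_P = c⁷/(ℏG²) = 4.632e113 Pa
atomic unit of pressure: P_au = E_h/a₀³ = m_e⁴e¹⁰/((4πε₀)⁵ℏ⁸) = 2.929e13 Pa
0.0371 × 4.632e113 / 2.929e13 = 5.867e98

5.867e98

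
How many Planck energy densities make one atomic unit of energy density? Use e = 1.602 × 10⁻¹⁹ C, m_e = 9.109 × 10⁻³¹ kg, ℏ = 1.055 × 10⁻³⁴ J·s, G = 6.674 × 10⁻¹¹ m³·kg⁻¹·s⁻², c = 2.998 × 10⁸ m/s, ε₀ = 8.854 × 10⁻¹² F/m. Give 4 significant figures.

6.323 × 10⁻¹⁰¹

atomic unit of energy density: u_au = E_h/a₀³ = m_e⁴e¹⁰/((4πε₀)⁵ℏ⁸) = 2.929 × 10¹³ J/m³
Planck energy density: u_P = c⁷/(ℏG²) = 4.632 × 10¹¹³ J/m³
ratio = 2.929 × 10¹³ / 4.632 × 10¹¹³ = 6.323 × 10⁻¹⁰¹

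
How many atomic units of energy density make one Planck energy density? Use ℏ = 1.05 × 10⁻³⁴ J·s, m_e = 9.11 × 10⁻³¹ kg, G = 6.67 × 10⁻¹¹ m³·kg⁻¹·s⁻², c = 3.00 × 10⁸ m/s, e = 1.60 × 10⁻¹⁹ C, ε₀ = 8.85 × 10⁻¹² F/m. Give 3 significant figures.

Planck energy density: u_P = c⁷/(ℏG²) = 4.68 × 10¹¹³ J/m³
atomic unit of energy density: u_au = E_h/a₀³ = m_e⁴e¹⁰/((4πε₀)⁵ℏ⁸) = 3.01 × 10¹³ J/m³
ratio = 4.68 × 10¹¹³ / 3.01 × 10¹³ = 1.55 × 10¹⁰⁰

1.55 × 10¹⁰⁰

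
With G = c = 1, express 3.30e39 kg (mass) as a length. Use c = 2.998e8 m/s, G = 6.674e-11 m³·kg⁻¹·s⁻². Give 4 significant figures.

In G = c = 1 units mass has dimensions of length; the conversion factor is G/c².
3.30e39 kg × (G/c²) = 2.450e12 m

2.450e12 m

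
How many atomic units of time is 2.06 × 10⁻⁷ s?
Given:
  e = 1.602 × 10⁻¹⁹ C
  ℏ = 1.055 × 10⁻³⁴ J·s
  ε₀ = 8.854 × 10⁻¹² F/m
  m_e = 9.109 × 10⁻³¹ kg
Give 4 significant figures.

8.502 × 10⁹

atomic unit of time: τ_au = (4πε₀)²ℏ³/(m_e e⁴) = 2.423 × 10⁻¹⁷ s.
2.06 × 10⁻⁷ / 2.423 × 10⁻¹⁷ = 8.502 × 10⁹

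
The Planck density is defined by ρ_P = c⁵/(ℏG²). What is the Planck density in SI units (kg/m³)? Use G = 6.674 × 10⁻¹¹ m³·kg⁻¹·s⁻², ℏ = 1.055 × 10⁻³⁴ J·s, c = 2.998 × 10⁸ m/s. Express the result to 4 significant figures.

ρ_P = c⁵/(ℏG²)
  = 2.422 × 10⁴² / 4.699 × 10⁻⁵⁵
  = 5.154 × 10⁹⁶ kg/m³

5.154 × 10⁹⁶ kg/m³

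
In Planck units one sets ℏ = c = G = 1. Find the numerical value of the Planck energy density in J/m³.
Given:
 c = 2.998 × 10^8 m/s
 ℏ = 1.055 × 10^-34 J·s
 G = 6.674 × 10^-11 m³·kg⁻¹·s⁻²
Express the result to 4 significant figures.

u_P = c⁷/(ℏG²)
  = 2.177 × 10^59 / 4.699 × 10^-55
  = 4.632 × 10^113 J/m³

4.632 × 10^113 J/m³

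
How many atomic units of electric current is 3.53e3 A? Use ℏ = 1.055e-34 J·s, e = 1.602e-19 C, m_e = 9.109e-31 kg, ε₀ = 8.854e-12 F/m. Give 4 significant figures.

5.339e5

atomic unit of electric current: I_au = e E_h/ℏ = m_e e⁵/((4πε₀)²ℏ³) = 6.612e-3 A.
3.53e3 / 6.612e-3 = 5.339e5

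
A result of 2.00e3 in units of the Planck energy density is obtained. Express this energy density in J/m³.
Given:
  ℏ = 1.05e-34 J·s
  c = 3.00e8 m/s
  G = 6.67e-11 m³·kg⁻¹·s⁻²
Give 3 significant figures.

One Planck energy density: u_P = c⁷/(ℏG²) = 4.68e113 J/m³.
2.00e3 × 4.68e113 J/m³ = 9.36e116 J/m³

9.36e116 J/m³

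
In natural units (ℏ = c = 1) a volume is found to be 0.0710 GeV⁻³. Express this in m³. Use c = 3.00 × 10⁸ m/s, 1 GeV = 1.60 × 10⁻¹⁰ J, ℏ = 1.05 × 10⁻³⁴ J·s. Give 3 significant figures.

Volume is [L]³ = [E]⁻³·(ℏc)³.
1 GeV⁻³ → (ℏc)³ × (1 GeV in J)⁻³ = 7.63 × 10⁻⁴⁸ m³.
Result: 0.0710 × 7.63 × 10⁻⁴⁸ = 5.42 × 10⁻⁴⁹ m³.

5.42 × 10⁻⁴⁹ m³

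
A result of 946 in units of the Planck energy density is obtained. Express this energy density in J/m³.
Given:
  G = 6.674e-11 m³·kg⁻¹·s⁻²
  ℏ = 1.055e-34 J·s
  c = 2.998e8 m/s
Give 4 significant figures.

One Planck energy density: u_P = c⁷/(ℏG²) = 4.632e113 J/m³.
946 × 4.632e113 J/m³ = 4.382e116 J/m³

4.382e116 J/m³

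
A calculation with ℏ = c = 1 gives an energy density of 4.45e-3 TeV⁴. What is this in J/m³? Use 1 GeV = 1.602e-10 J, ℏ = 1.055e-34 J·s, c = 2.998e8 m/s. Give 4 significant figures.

9.263e46 J/m³

[E]/[L]³ = [E]⁴/(ℏc)³; restore (ℏc)⁻³.
1 GeV⁴ → 1/(ℏc)³ × (1 GeV in J)⁴ = 2.082e37 J/m³.
Convert the energy scale: 4.45e-3 TeV⁴ = 4.45e9 GeV⁴.
Result: 4.45e9 × 2.082e37 = 9.263e46 J/m³.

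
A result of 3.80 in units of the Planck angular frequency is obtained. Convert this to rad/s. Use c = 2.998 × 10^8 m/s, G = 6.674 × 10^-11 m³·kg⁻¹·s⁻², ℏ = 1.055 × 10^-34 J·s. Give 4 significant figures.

7.048 × 10^43 rad/s

One Planck angular frequency: ω_P = √(c⁵/(ℏG)) = 1.855 × 10^43 rad/s.
3.80 × 1.855 × 10^43 rad/s = 7.048 × 10^43 rad/s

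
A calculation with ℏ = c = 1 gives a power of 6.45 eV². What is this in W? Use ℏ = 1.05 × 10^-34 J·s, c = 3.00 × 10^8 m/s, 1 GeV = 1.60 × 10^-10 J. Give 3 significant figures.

1.57 × 10^-3 W

Power is [E]/[T] = [E]²/ℏ.
1 GeV² → 1/ℏ × (1 GeV in J)² = 2.44 × 10^14 W.
Convert the energy scale: 6.45 eV² = 6.45 × 10^-18 GeV².
Result: 6.45 × 10^-18 × 2.44 × 10^14 = 1.57 × 10^-3 W.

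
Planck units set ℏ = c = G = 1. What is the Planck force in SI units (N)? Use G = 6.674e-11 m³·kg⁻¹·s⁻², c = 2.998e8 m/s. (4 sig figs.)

1.210e44 N

The unique combination of the constants set to 1 with dimensions of force is F_P = c⁴/G.
  = 8.078e33 / 6.674e-11
  = 1.210e44 N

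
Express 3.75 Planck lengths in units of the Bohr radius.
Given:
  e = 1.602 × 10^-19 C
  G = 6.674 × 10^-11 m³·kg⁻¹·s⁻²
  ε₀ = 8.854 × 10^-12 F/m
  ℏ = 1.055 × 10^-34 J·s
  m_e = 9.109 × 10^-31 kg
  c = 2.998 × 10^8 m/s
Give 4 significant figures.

1.144 × 10^-24

Planck length: ℓ_P = √(ℏG/c³) = 1.616 × 10^-35 m
Bohr radius: a₀ = 4πε₀ℏ²/(m_e e²) = 5.297 × 10^-11 m
3.75 × 1.616 × 10^-35 / 5.297 × 10^-11 = 1.144 × 10^-24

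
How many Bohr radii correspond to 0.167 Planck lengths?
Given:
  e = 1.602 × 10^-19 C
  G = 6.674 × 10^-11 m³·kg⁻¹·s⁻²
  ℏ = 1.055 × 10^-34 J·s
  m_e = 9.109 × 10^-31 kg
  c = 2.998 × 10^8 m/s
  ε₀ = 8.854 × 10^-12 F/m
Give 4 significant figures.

5.096 × 10^-26

Planck length: ℓ_P = √(ℏG/c³) = 1.616 × 10^-35 m
Bohr radius: a₀ = 4πε₀ℏ²/(m_e e²) = 5.297 × 10^-11 m
0.167 × 1.616 × 10^-35 / 5.297 × 10^-11 = 5.096 × 10^-26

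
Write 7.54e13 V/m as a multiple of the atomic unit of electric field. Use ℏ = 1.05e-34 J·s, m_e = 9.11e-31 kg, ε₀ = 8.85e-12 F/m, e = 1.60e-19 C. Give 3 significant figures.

145

atomic unit of electric field: E_au = E_h/(e a₀) = m_e²e⁵/((4πε₀)³ℏ⁴) = 5.20e11 V/m.
7.54e13 / 5.20e11 = 145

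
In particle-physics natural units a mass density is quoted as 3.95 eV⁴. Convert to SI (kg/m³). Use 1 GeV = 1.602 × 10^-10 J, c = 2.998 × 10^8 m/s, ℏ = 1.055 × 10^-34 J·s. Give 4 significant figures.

Mass density is [E]/(c²[L]³) = [E]⁴/(ℏ³c⁵).
1 GeV⁴ → 1/(ℏ³c⁵) × (1 GeV in J)⁴ = 2.316 × 10^20 kg/m³.
Convert the energy scale: 3.95 eV⁴ = 3.95 × 10^-36 GeV⁴.
Result: 3.95 × 10^-36 × 2.316 × 10^20 = 9.148 × 10^-16 kg/m³.

9.148 × 10^-16 kg/m³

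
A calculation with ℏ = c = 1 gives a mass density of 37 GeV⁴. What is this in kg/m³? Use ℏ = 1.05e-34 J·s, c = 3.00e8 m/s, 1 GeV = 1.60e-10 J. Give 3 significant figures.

Mass density is [E]/(c²[L]³) = [E]⁴/(ℏ³c⁵).
1 GeV⁴ → 1/(ℏ³c⁵) × (1 GeV in J)⁴ = 2.33e20 kg/m³.
Result: 37 × 2.33e20 = 8.62e21 kg/m³.

8.62e21 kg/m³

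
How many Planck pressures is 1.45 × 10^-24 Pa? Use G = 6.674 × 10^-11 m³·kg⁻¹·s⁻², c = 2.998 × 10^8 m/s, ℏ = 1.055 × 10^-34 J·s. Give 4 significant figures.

Planck pressure: p_P = c⁷/(ℏG²) = 4.632 × 10^113 Pa.
1.45 × 10^-24 / 4.632 × 10^113 = 3.130 × 10^-138

3.130 × 10^-138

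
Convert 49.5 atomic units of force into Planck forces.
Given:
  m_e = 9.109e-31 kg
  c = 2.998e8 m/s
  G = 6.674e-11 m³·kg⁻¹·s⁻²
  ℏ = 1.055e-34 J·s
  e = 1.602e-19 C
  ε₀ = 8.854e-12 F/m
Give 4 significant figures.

atomic unit of force: F_au = E_h/a₀ = m_e²e⁶/((4πε₀)³ℏ⁴) = 8.220e-8 N
Planck force: F_P = c⁴/G = 1.210e44 N
49.5 × 8.220e-8 / 1.210e44 = 3.361e-50

3.361e-50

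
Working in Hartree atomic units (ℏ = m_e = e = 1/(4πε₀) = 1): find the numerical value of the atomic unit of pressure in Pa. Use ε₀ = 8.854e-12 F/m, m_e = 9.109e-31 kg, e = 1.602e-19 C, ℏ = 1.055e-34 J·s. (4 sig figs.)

2.929e13 Pa

From ℏ = m_e = e = 1/(4πε₀) = 1 the pressure scale is P_au = E_h/a₀³ = m_e⁴e¹⁰/((4πε₀)⁵ℏ⁸).
E_h = 4.354e-18 J
a₀ = 5.297e-11 m
E_h/a₀³ = 2.929e13 Pa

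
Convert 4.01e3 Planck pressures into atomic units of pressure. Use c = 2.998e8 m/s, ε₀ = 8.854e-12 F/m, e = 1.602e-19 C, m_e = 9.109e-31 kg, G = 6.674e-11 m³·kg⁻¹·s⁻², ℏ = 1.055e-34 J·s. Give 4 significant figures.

Planck pressure: p_P = c⁷/(ℏG²) = 4.632e113 Pa
atomic unit of pressure: P_au = E_h/a₀³ = m_e⁴e¹⁰/((4πε₀)⁵ℏ⁸) = 2.929e13 Pa
4.01e3 × 4.632e113 / 2.929e13 = 6.342e103

6.342e103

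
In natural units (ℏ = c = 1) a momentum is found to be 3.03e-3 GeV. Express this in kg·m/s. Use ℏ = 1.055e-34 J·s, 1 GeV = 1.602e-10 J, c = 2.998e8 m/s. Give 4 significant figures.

1.619e-21 kg·m/s

Momentum is [E]/c; divide by c.
1 GeV → 1/c × (1 GeV in J) = 5.344e-19 kg·m/s.
Result: 3.03e-3 × 5.344e-19 = 1.619e-21 kg·m/s.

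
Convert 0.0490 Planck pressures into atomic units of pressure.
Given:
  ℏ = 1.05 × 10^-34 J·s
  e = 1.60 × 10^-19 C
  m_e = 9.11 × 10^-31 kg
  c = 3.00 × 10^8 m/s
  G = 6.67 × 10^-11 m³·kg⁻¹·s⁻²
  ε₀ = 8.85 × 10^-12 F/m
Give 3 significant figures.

7.61 × 10^98

Planck pressure: p_P = c⁷/(ℏG²) = 4.68 × 10^113 Pa
atomic unit of pressure: P_au = E_h/a₀³ = m_e⁴e¹⁰/((4πε₀)⁵ℏ⁸) = 3.01 × 10^13 Pa
0.0490 × 4.68 × 10^113 / 3.01 × 10^13 = 7.61 × 10^98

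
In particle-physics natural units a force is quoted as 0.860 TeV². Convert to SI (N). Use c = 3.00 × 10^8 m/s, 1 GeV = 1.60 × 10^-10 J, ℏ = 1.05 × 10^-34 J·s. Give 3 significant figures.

6.99 × 10^11 N

Force is [E]/[L] = [E]²/(ℏc); restore (ℏc)⁻¹.
1 GeV² → 1/(ℏc) × (1 GeV in J)² = 8.13 × 10^5 N.
Convert the energy scale: 0.860 TeV² = 8.60 × 10^5 GeV².
Result: 8.60 × 10^5 × 8.13 × 10^5 = 6.99 × 10^11 N.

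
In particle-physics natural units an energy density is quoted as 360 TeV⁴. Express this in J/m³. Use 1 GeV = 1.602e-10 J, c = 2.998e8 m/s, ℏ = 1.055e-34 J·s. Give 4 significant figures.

[E]/[L]³ = [E]⁴/(ℏc)³; restore (ℏc)⁻³.
1 GeV⁴ → 1/(ℏc)³ × (1 GeV in J)⁴ = 2.082e37 J/m³.
Convert the energy scale: 360 TeV⁴ = 3.60e14 GeV⁴.
Result: 3.60e14 × 2.082e37 = 7.494e51 J/m³.

7.494e51 J/m³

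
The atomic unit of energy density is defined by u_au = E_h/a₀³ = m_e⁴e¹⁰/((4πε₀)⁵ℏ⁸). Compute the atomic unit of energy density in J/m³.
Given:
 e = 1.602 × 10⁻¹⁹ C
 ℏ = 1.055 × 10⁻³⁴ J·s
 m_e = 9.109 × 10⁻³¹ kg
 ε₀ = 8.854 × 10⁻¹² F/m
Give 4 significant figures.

u_au = E_h/a₀³ = m_e⁴e¹⁰/((4πε₀)⁵ℏ⁸)
E_h = 4.354 × 10⁻¹⁸ J
a₀ = 5.297 × 10⁻¹¹ m
E_h/a₀³ = 2.929 × 10¹³ J/m³

2.929 × 10¹³ J/m³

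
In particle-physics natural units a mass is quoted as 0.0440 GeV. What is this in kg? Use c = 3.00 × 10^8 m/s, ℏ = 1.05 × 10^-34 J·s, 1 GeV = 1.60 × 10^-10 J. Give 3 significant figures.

7.82 × 10^-29 kg

Mass is [E]/c²; divide by c².
1 GeV → 1/c² × (1 GeV in J) = 1.78 × 10^-27 kg.
Result: 0.0440 × 1.78 × 10^-27 = 7.82 × 10^-29 kg.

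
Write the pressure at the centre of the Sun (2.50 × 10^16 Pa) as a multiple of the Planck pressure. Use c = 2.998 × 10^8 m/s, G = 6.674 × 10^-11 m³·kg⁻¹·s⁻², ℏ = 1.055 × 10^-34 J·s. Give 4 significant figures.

Planck pressure: p_P = c⁷/(ℏG²) = 4.632 × 10^113 Pa.
2.50 × 10^16 / 4.632 × 10^113 = 5.397 × 10^-98

5.397 × 10^-98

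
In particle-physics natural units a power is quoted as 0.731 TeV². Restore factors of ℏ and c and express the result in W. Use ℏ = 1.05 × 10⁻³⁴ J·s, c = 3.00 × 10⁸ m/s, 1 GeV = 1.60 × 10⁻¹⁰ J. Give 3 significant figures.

1.78 × 10²⁰ W

Power is [E]/[T] = [E]²/ℏ.
1 GeV² → 1/ℏ × (1 GeV in J)² = 2.44 × 10¹⁴ W.
Convert the energy scale: 0.731 TeV² = 7.31 × 10⁵ GeV².
Result: 7.31 × 10⁵ × 2.44 × 10¹⁴ = 1.78 × 10²⁰ W.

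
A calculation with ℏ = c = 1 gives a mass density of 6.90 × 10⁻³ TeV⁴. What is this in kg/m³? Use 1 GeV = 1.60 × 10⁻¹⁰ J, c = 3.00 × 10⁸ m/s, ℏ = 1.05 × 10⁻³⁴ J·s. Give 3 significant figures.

Mass density is [E]/(c²[L]³) = [E]⁴/(ℏ³c⁵).
1 GeV⁴ → 1/(ℏ³c⁵) × (1 GeV in J)⁴ = 2.33 × 10²⁰ kg/m³.
Convert the energy scale: 6.90 × 10⁻³ TeV⁴ = 6.90 × 10⁹ GeV⁴.
Result: 6.90 × 10⁹ × 2.33 × 10²⁰ = 1.61 × 10³⁰ kg/m³.

1.61 × 10³⁰ kg/m³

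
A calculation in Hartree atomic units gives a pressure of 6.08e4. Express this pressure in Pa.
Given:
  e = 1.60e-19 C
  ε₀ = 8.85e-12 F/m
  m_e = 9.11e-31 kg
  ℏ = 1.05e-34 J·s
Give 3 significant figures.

1.83e18 Pa

One atomic unit of pressure: P_au = E_h/a₀³ = m_e⁴e¹⁰/((4πε₀)⁵ℏ⁸) = 3.01e13 Pa.
6.08e4 × 3.01e13 Pa = 1.83e18 Pa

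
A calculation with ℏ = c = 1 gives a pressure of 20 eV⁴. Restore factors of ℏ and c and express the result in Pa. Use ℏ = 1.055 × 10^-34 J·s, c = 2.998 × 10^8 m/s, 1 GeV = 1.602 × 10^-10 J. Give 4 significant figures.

Pressure is [E]/[L]³ = [E]⁴/(ℏc)³.
1 GeV⁴ → 1/(ℏc)³ × (1 GeV in J)⁴ = 2.082 × 10^37 Pa.
Convert the energy scale: 20 eV⁴ = 2.00 × 10^-35 GeV⁴.
Result: 2.00 × 10^-35 × 2.082 × 10^37 = 416.3 Pa.

416.3 Pa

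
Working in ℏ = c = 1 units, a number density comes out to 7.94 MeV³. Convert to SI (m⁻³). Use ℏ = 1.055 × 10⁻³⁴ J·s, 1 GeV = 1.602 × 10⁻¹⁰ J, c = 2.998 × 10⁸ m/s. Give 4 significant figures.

Number density is [L]⁻³ = [E]³/(ℏc)³.
1 GeV³ → 1/(ℏc)³ × (1 GeV in J)³ = 1.299 × 10⁴⁷ m⁻³.
Convert the energy scale: 7.94 MeV³ = 7.94 × 10⁻⁹ GeV³.
Result: 7.94 × 10⁻⁹ × 1.299 × 10⁴⁷ = 1.032 × 10³⁹ m⁻³.

1.032 × 10³⁹ m⁻³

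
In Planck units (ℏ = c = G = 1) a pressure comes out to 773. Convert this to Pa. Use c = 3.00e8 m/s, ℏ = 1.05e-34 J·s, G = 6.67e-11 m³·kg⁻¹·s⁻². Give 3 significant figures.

One Planck pressure: p_P = c⁷/(ℏG²) = 4.68e113 Pa.
773 × 4.68e113 Pa = 3.62e116 Pa

3.62e116 Pa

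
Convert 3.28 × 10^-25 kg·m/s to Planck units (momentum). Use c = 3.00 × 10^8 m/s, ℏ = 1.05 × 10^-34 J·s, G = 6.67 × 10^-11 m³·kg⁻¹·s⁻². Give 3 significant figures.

Planck momentum: p_P = √(ℏc³/G) = 6.52 kg·m/s.
3.28 × 10^-25 / 6.52 = 5.03 × 10^-26

5.03 × 10^-26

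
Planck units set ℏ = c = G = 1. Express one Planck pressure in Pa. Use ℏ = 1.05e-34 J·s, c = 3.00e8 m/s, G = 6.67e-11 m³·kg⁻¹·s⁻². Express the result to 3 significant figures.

Dimensional analysis gives p_P = c⁷/(ℏG²).
  = 2.19e59 / 4.67e-55
  = 4.68e113 Pa

4.68e113 Pa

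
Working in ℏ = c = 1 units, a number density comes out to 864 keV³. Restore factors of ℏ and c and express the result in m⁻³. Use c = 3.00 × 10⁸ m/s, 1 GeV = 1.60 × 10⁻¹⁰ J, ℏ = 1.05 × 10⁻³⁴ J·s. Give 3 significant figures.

1.13 × 10³² m⁻³

Number density is [L]⁻³ = [E]³/(ℏc)³.
1 GeV³ → 1/(ℏc)³ × (1 GeV in J)³ = 1.31 × 10⁴⁷ m⁻³.
Convert the energy scale: 864 keV³ = 8.64 × 10⁻¹⁶ GeV³.
Result: 8.64 × 10⁻¹⁶ × 1.31 × 10⁴⁷ = 1.13 × 10³² m⁻³.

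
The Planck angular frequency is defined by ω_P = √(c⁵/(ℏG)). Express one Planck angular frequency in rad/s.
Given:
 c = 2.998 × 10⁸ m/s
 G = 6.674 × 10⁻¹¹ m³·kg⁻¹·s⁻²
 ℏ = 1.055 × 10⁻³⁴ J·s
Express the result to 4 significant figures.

ω_P = √(c⁵/(ℏG))
  = √(3.440 × 10⁸⁶)
  = 1.855 × 10⁴³ rad/s

1.855 × 10⁴³ rad/s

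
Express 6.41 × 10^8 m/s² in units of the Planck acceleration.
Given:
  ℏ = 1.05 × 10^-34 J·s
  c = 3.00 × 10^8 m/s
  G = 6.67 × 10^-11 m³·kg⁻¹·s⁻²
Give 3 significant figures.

Planck acceleration: a_P = √(c⁷/(ℏG)) = 5.59 × 10^51 m/s².
6.41 × 10^8 / 5.59 × 10^51 = 1.15 × 10^-43

1.15 × 10^-43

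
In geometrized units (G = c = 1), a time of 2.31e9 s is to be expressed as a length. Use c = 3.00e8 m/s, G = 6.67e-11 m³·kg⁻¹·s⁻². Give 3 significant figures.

6.93e17 m

Time → length via c.
2.31e9 s × (c) = 6.93e17 m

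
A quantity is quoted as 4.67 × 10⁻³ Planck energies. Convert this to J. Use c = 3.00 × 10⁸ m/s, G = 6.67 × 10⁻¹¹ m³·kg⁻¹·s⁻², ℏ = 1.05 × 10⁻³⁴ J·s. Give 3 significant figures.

One Planck energy: E_P = √(ℏc⁵/G) = 1.96 × 10⁹ J.
4.67 × 10⁻³ × 1.96 × 10⁹ J = 9.13 × 10⁶ J

9.13 × 10⁶ J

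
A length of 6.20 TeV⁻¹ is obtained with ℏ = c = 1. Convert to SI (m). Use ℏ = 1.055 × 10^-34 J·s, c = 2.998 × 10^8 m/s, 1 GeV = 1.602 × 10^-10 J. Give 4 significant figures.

A length is [E]⁻¹ in ℏ=c=1; restore one factor of ℏc.
1 GeV⁻¹ → ℏc × (1 GeV in J)⁻¹ = 1.974 × 10^-16 m.
Convert the energy scale: 6.20 TeV⁻¹ = 6.20 × 10^-3 GeV⁻¹.
Result: 6.20 × 10^-3 × 1.974 × 10^-16 = 1.224 × 10^-18 m.

1.224 × 10^-18 m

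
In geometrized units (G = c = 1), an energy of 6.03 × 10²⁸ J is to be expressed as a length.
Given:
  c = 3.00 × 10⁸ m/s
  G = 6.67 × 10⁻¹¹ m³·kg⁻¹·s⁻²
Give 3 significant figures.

Energy → length via G/c⁴.
6.03 × 10²⁸ J × (G/c⁴) = 4.97 × 10⁻¹⁶ m

4.97 × 10⁻¹⁶ m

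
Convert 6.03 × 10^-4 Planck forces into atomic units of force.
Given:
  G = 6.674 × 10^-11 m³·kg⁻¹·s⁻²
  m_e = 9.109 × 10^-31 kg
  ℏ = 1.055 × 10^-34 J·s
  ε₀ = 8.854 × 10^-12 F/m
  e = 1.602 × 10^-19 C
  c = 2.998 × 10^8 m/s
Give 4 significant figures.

Planck force: F_P = c⁴/G = 1.210 × 10^44 N
atomic unit of force: F_au = E_h/a₀ = m_e²e⁶/((4πε₀)³ℏ⁴) = 8.220 × 10^-8 N
6.03 × 10^-4 × 1.210 × 10^44 / 8.220 × 10^-8 = 8.880 × 10^47

8.880 × 10^47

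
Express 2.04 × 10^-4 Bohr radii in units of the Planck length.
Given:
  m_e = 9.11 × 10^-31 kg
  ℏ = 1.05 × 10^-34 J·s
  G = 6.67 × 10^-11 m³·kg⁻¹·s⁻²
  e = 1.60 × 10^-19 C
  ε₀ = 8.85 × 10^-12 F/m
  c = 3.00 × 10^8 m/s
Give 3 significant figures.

Bohr radius: a₀ = 4πε₀ℏ²/(m_e e²) = 5.26 × 10^-11 m
Planck length: ℓ_P = √(ℏG/c³) = 1.61 × 10^-35 m
2.04 × 10^-4 × 5.26 × 10^-11 / 1.61 × 10^-35 = 6.66 × 10^20

6.66 × 10^20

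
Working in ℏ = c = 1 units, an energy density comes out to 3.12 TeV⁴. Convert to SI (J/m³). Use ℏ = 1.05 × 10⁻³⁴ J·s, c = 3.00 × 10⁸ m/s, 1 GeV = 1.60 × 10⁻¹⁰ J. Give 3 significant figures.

6.54 × 10⁴⁹ J/m³

[E]/[L]³ = [E]⁴/(ℏc)³; restore (ℏc)⁻³.
1 GeV⁴ → 1/(ℏc)³ × (1 GeV in J)⁴ = 2.10 × 10³⁷ J/m³.
Convert the energy scale: 3.12 TeV⁴ = 3.12 × 10¹² GeV⁴.
Result: 3.12 × 10¹² × 2.10 × 10³⁷ = 6.54 × 10⁴⁹ J/m³.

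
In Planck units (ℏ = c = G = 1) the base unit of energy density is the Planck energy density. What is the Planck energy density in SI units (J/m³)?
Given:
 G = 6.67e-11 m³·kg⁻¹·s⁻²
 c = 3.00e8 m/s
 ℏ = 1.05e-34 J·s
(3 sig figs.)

u_P = c⁷/(ℏG²)
  = 2.19e59 / 4.67e-55
  = 4.68e113 J/m³

4.68e113 J/m³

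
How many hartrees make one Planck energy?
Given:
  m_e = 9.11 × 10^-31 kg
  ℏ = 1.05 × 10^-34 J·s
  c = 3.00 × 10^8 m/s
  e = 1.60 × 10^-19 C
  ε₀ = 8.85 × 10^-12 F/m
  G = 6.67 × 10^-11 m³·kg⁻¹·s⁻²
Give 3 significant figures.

Planck energy: E_P = √(ℏc⁵/G) = 1.96 × 10^9 J
hartree: E_h = m_e e⁴/(4πε₀ℏ)² = 4.38 × 10^-18 J
ratio = 1.96 × 10^9 / 4.38 × 10^-18 = 4.47 × 10^26

4.47 × 10^26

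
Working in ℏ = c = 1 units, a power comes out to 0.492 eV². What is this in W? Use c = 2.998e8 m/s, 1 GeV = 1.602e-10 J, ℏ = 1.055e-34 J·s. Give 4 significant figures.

Power is [E]/[T] = [E]²/ℏ.
1 GeV² → 1/ℏ × (1 GeV in J)² = 2.433e14 W.
Convert the energy scale: 0.492 eV² = 4.92e-19 GeV².
Result: 4.92e-19 × 2.433e14 = 1.197e-4 W.

1.197e-4 W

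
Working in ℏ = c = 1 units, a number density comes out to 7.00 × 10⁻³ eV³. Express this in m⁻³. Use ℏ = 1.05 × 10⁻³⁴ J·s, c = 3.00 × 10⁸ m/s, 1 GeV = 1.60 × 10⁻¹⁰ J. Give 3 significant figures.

Number density is [L]⁻³ = [E]³/(ℏc)³.
1 GeV³ → 1/(ℏc)³ × (1 GeV in J)³ = 1.31 × 10⁴⁷ m⁻³.
Convert the energy scale: 7.00 × 10⁻³ eV³ = 7.00 × 10⁻³⁰ GeV³.
Result: 7.00 × 10⁻³⁰ × 1.31 × 10⁴⁷ = 9.17 × 10¹⁷ m⁻³.

9.17 × 10¹⁷ m⁻³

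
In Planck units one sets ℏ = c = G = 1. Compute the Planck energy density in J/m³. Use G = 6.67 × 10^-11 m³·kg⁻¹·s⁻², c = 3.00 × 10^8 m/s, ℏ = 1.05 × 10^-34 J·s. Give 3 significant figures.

u_P = c⁷/(ℏG²)
  = 2.19 × 10^59 / 4.67 × 10^-55
  = 4.68 × 10^113 J/m³

4.68 × 10^113 J/m³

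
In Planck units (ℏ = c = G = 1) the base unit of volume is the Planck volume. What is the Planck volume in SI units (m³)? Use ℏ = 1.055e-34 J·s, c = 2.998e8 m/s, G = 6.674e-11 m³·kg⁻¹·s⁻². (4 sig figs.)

4.224e-105 m³

V_P = (ℏG/c³)^(3/2)
  = √(1.784e-209)
  = 4.224e-105 m³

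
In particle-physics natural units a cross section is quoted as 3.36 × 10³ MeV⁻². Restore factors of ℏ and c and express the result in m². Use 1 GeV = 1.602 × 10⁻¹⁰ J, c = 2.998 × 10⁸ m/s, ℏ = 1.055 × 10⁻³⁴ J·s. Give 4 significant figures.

Area is [L]² = [E]⁻²·(ℏc)²; restore (ℏc)².
1 GeV⁻² → (ℏc)² × (1 GeV in J)⁻² = 3.898 × 10⁻³² m².
Convert the energy scale: 3.36 × 10³ MeV⁻² = 3.36 × 10⁹ GeV⁻².
Result: 3.36 × 10⁹ × 3.898 × 10⁻³² = 1.310 × 10⁻²² m².

1.310 × 10⁻²² m²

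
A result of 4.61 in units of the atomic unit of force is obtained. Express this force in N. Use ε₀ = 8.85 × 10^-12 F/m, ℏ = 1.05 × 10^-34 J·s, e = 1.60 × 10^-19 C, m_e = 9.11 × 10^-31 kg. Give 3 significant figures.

One atomic unit of force: F_au = E_h/a₀ = m_e²e⁶/((4πε₀)³ℏ⁴) = 8.33 × 10^-8 N.
4.61 × 8.33 × 10^-8 N = 3.84 × 10^-7 N

3.84 × 10^-7 N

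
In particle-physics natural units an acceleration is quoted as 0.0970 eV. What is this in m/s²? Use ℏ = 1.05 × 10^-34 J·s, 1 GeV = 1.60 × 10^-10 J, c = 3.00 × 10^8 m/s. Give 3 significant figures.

Acceleration is [L]/[T]² = c·[E]/ℏ.
1 GeV → c/ℏ × (1 GeV in J) = 4.57 × 10^32 m/s².
Convert the energy scale: 0.0970 eV = 9.70 × 10^-11 GeV.
Result: 9.70 × 10^-11 × 4.57 × 10^32 = 4.43 × 10^22 m/s².

4.43 × 10^22 m/s²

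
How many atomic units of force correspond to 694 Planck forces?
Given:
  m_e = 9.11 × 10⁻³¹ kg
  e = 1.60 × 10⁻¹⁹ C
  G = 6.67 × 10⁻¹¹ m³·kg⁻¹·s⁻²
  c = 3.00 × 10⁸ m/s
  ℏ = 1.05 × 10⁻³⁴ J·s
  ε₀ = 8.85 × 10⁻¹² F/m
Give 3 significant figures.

Planck force: F_P = c⁴/G = 1.21 × 10⁴⁴ N
atomic unit of force: F_au = E_h/a₀ = m_e²e⁶/((4πε₀)³ℏ⁴) = 8.33 × 10⁻⁸ N
694 × 1.21 × 10⁴⁴ / 8.33 × 10⁻⁸ = 1.01 × 10⁵⁴

1.01 × 10⁵⁴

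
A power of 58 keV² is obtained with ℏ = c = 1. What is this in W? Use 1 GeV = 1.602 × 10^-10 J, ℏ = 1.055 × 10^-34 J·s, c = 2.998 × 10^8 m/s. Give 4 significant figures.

Power is [E]/[T] = [E]²/ℏ.
1 GeV² → 1/ℏ × (1 GeV in J)² = 2.433 × 10^14 W.
Convert the energy scale: 58 keV² = 5.80 × 10^-11 GeV².
Result: 5.80 × 10^-11 × 2.433 × 10^14 = 1.411 × 10^4 W.

1.411 × 10^4 W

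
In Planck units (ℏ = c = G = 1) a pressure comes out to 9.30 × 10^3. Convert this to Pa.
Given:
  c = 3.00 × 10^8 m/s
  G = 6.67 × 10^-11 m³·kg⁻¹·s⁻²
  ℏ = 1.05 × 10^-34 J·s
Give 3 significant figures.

One Planck pressure: p_P = c⁷/(ℏG²) = 4.68 × 10^113 Pa.
9.30 × 10^3 × 4.68 × 10^113 Pa = 4.35 × 10^117 Pa

4.35 × 10^117 Pa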